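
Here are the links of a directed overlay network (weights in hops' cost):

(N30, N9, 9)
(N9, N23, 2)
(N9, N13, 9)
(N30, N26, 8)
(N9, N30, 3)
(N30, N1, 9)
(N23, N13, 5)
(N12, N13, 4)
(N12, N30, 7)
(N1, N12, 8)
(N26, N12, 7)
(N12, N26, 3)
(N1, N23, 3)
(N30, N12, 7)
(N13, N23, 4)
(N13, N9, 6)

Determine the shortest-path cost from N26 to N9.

17 hops' cost

Candidate routes:
N26–N12–N30–N1–N23–N13–N9: 7+7+9+3+5+6 = 37
N26–N12–N30–N9: 7+7+9 = 23
N26–N12–N13–N9: 7+4+6 = 17
Cheapest is N26–N12–N13–N9 at 17 hops' cost.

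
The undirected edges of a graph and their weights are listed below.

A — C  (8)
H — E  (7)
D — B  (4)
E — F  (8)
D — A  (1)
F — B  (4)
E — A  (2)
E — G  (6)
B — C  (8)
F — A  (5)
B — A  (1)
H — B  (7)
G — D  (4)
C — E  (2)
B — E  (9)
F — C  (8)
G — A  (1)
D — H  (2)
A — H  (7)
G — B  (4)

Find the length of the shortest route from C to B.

Enumerating some paths:
C - E - A - B: 2+2+1 = 5
C - B: 8 = 8
The minimum is 5 via C - E - A - B.

5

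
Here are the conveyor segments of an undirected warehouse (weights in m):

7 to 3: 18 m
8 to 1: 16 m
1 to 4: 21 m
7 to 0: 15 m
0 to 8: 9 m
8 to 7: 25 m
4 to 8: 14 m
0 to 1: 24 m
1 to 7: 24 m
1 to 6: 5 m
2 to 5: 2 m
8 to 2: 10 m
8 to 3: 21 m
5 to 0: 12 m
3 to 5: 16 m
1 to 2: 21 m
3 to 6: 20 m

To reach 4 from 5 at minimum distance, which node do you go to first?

2

Enumerating some paths:
5 → 2 → 8 → 4: 2+10+14 = 26
5 → 0 → 8 → 4: 12+9+14 = 35
The minimum is 26 m via 5 → 2 → 8 → 4.
So from 5 the first move is to 2.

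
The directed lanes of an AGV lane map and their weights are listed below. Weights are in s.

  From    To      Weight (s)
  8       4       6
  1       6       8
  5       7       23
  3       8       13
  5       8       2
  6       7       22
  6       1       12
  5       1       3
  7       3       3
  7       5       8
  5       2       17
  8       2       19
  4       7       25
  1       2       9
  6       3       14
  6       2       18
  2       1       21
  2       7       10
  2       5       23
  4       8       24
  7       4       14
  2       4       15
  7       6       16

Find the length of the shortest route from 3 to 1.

Compare a few routes:
3 → 8 → 4 → 7 → 5 → 1: 13+6+25+8+3 = 55
3 → 8 → 2 → 1: 13+19+21 = 53
Cheapest is 3 → 8 → 2 → 1 at 53 s.

53 s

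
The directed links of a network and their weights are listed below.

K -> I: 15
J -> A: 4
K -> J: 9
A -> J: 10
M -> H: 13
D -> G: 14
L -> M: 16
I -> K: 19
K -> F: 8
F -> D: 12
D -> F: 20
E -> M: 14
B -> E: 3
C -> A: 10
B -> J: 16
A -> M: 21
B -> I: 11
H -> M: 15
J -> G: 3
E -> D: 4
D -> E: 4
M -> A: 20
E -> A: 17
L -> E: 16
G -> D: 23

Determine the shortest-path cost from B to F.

Shortest distances from B:
B: 0
E: 3  (via B)
D: 7  (via E)
I: 11  (via B)
J: 16  (via B)
M: 17  (via E)
G: 19  (via J)
A: 20  (via E)
F: 27  (via D)
Shortest route: B → E → D → F = 27.

27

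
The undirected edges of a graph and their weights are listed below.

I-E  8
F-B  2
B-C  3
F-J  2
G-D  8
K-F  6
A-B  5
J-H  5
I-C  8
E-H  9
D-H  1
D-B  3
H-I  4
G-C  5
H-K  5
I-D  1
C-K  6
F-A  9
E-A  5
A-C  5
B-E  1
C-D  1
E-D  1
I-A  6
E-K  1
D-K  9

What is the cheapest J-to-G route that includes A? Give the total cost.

19

Best J to A: J → F → B → A costing 9
Best A to G: A → C → G costing 10
Total via A: 9 + 10 = 19.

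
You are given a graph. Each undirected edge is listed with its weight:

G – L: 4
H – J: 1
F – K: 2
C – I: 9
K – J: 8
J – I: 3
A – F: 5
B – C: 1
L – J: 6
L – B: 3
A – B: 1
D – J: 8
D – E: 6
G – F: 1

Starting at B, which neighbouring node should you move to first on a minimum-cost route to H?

Compare a few routes:
B–A–F–K–J–H: 1+5+2+8+1 = 17
B–C–I–J–H: 1+9+3+1 = 14
B–L–J–H: 3+6+1 = 10
B–A–F–G–L–J–H: 1+5+1+4+6+1 = 18
Cheapest is B–L–J–H at 10.
So from B the first move is to L.

L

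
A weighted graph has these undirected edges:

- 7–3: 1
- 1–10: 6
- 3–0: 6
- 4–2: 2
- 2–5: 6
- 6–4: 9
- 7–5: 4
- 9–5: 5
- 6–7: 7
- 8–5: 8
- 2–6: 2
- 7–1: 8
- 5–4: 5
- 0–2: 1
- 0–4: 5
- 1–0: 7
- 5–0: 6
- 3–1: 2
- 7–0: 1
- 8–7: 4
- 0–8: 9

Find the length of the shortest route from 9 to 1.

12

Running Dijkstra from 9:
9: 0
5: 5  (via 9)
7: 9  (via 5)
0: 10  (via 7)
3: 10  (via 7)
4: 10  (via 5)
2: 11  (via 5)
1: 12  (via 3)
Shortest route: 9 → 5 → 7 → 3 → 1 = 12.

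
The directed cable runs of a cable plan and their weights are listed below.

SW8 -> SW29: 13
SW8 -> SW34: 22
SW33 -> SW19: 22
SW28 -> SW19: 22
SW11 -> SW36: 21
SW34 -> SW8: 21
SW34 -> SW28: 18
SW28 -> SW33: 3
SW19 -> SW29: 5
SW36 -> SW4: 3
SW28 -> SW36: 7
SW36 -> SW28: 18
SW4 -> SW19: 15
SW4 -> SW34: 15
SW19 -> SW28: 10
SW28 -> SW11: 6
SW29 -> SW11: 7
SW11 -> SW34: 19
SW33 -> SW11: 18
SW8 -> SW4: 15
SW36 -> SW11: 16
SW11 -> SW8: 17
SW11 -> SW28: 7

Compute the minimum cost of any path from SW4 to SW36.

32

Compare a few routes:
SW4 → SW34 → SW28 → SW36: 15+18+7 = 40
SW4 → SW19 → SW29 → SW11 → SW36: 15+5+7+21 = 48
SW4 → SW19 → SW29 → SW11 → SW28 → SW36: 15+5+7+7+7 = 41
SW4 → SW19 → SW28 → SW36: 15+10+7 = 32
Cheapest is SW4 → SW19 → SW28 → SW36 at 32.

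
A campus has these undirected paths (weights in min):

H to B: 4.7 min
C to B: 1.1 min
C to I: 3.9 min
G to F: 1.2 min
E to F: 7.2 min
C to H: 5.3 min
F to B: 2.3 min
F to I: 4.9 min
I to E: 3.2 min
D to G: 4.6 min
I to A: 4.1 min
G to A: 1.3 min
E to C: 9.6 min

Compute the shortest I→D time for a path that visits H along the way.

Shortest I→H: I → C → H = 9.2
Best H to D: H → B → F → G → D costing 12.8
Total via H: 9.2 + 12.8 = 22 min.

22 min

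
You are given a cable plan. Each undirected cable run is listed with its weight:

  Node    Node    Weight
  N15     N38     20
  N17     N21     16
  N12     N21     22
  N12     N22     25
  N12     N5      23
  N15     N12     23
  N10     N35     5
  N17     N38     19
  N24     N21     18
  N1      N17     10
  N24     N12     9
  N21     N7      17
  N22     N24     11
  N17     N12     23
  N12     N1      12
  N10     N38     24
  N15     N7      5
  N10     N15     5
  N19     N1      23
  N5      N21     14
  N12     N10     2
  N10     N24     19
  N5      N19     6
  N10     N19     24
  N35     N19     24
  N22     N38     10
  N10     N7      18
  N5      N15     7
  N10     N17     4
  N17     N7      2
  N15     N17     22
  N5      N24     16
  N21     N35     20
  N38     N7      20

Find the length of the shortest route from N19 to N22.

Candidate routes:
N19 → N5 → N24 → N22: 6+16+11 = 33
N19 → N5 → N15 → N10 → N12 → N22: 6+7+5+2+25 = 45
N19 → N5 → N15 → N10 → N12 → N24 → N22: 6+7+5+2+9+11 = 40
N19 → N5 → N15 → N38 → N22: 6+7+20+10 = 43
Cheapest is N19 → N5 → N24 → N22 at 33.

33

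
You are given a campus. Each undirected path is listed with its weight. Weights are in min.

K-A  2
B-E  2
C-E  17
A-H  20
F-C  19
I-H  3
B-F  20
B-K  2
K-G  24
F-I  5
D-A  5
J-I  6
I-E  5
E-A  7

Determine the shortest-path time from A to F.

16 min

Compare a few routes:
A → K → B → E → I → F: 2+2+2+5+5 = 16
A → E → I → F: 7+5+5 = 17
The minimum is 16 min via A → K → B → E → I → F.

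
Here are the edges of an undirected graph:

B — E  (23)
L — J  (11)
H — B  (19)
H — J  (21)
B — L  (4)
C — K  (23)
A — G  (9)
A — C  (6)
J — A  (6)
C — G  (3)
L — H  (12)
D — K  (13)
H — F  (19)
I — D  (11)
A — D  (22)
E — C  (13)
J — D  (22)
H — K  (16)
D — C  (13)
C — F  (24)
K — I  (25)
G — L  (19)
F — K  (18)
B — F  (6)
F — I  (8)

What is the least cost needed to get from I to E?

Candidate routes:
I → F → B → E: 8+6+23 = 37
I → F → C → E: 8+24+13 = 45
The minimum is 37 via I → F → B → E.

37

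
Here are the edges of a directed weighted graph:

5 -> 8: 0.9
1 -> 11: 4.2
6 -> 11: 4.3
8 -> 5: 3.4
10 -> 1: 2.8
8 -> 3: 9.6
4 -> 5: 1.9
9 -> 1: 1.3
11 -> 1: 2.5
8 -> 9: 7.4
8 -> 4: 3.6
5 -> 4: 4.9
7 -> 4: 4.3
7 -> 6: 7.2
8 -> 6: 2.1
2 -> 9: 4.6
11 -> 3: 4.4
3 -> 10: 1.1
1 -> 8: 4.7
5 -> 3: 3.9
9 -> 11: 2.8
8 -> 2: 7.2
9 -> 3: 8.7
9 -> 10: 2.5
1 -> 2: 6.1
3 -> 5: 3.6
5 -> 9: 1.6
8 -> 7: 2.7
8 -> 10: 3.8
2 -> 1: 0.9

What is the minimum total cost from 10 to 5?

Running Dijkstra from 10:
10: 0
1: 2.8  (via 10)
11: 7  (via 1)
8: 7.5  (via 1)
2: 8.9  (via 1)
6: 9.6  (via 8)
7: 10.2  (via 8)
5: 10.9  (via 8)
Shortest route: 10 → 1 → 8 → 5 = 10.9.

10.9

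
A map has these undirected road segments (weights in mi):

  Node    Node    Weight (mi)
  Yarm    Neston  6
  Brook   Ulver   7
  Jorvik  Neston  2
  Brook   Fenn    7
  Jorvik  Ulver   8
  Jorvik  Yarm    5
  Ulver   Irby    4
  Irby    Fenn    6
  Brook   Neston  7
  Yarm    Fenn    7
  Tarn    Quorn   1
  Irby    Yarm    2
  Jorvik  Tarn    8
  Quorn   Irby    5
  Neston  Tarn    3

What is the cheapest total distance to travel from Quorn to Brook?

11 mi

Compare a few routes:
Quorn–Irby–Fenn–Brook: 5+6+7 = 18
Quorn–Tarn–Jorvik–Neston–Brook: 1+8+2+7 = 18
Quorn–Irby–Ulver–Brook: 5+4+7 = 16
Quorn–Tarn–Neston–Brook: 1+3+7 = 11
Cheapest is Quorn–Tarn–Neston–Brook at 11 mi.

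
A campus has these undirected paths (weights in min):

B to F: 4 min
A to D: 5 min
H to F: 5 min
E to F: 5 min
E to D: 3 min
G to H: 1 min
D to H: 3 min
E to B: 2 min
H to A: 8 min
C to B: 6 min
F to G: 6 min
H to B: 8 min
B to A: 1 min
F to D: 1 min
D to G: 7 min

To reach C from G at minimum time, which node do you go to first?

H

Enumerating some paths:
G → H → F → B → C: 1+5+4+6 = 16
G → H → A → B → C: 1+8+1+6 = 16
G → H → D → A → B → C: 1+3+5+1+6 = 16
G → H → B → C: 1+8+6 = 15
The minimum is 15 min via G → H → B → C.
So from G the first move is to H.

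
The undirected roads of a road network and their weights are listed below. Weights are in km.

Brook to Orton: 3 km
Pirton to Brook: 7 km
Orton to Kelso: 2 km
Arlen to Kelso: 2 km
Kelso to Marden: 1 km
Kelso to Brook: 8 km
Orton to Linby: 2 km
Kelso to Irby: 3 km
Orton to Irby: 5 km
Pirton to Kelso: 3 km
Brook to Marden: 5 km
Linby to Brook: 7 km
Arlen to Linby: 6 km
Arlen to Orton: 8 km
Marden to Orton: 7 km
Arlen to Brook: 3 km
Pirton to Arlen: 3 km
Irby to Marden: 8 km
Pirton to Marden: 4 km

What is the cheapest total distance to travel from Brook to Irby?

8 km

Shortest distances from Brook:
Brook: 0
Orton: 3  (via Brook)
Arlen: 3  (via Brook)
Marden: 5  (via Brook)
Linby: 5  (via Orton)
Kelso: 5  (via Orton)
Pirton: 6  (via Arlen)
Irby: 8  (via Orton)
Shortest route: Brook → Orton → Irby = 8 km.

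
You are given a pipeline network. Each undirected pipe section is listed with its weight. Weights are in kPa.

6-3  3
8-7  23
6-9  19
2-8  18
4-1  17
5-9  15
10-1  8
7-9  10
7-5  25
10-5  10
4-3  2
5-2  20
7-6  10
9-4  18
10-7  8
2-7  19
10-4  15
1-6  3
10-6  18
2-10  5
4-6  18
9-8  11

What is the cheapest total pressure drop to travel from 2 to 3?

Settle nodes by increasing distance from 2:
2: 0
10: 5  (via 2)
1: 13  (via 10)
7: 13  (via 10)
5: 15  (via 10)
6: 16  (via 1)
8: 18  (via 2)
3: 19  (via 6)
Shortest route: 2–10–1–6–3 = 19 kPa.

19 kPa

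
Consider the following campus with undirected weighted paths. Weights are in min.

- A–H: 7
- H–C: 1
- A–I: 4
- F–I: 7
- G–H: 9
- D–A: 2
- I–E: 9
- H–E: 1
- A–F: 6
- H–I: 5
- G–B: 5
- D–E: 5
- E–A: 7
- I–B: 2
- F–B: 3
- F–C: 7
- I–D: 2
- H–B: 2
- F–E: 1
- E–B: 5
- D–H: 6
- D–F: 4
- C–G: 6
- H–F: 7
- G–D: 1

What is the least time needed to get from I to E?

5 min

Shortest distances from I:
I: 0
B: 2  (via I)
D: 2  (via I)
G: 3  (via D)
A: 4  (via I)
H: 4  (via B)
C: 5  (via H)
E: 5  (via H)
Shortest route: I → B → H → E = 5 min.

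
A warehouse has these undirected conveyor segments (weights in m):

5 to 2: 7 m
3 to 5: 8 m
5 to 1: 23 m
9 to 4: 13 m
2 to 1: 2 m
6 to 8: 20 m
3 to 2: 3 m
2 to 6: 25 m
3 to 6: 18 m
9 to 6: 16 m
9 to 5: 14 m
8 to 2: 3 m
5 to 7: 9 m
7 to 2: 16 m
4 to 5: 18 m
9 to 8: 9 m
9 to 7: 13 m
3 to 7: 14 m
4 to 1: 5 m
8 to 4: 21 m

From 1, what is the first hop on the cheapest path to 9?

2

Candidate routes:
1 → 2 → 5 → 9: 2+7+14 = 23
1 → 2 → 8 → 9: 2+3+9 = 14
1 → 2 → 3 → 5 → 9: 2+3+8+14 = 27
1 → 4 → 9: 5+13 = 18
Cheapest is 1 → 2 → 8 → 9 at 14 m.
So from 1 the first move is to 2.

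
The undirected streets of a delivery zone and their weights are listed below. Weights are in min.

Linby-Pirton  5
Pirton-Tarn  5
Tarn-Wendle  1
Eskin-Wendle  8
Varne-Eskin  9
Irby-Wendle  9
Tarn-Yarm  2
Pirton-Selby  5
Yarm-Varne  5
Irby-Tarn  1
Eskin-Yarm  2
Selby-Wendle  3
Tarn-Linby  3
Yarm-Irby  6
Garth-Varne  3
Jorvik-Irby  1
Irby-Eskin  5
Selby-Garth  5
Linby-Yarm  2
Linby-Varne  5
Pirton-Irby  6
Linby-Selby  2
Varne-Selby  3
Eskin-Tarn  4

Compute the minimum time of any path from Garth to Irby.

10 min

Enumerating some paths:
Garth–Selby–Wendle–Tarn–Irby: 5+3+1+1 = 10
Garth–Varne–Selby–Wendle–Tarn–Irby: 3+3+3+1+1 = 11
The minimum is 10 min via Garth–Selby–Wendle–Tarn–Irby.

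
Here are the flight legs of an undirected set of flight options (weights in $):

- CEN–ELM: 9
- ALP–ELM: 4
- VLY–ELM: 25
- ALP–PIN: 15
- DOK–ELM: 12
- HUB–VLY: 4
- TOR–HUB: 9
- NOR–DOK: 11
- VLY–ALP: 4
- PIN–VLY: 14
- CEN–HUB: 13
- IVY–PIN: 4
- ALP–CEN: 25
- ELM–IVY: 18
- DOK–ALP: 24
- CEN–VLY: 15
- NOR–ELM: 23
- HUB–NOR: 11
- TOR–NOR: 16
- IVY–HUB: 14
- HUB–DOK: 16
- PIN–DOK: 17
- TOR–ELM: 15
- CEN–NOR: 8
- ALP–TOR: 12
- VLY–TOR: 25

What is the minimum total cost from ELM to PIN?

Compare a few routes:
ELM → IVY → PIN: 18+4 = 22
ELM → DOK → PIN: 12+17 = 29
ELM → ALP → VLY → PIN: 4+4+14 = 22
ELM → ALP → PIN: 4+15 = 19
Cheapest is ELM → ALP → PIN at $19.

$19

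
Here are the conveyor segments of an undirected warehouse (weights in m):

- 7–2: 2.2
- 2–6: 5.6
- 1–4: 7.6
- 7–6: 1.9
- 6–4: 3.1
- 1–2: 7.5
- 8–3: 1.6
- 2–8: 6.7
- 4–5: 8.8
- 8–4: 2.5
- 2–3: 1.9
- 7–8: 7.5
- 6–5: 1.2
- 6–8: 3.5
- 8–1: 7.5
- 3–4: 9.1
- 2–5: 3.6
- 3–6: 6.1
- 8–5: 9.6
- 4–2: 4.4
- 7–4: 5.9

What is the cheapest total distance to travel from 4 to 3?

Shortest distances from 4:
4: 0
8: 2.5  (via 4)
6: 3.1  (via 4)
3: 4.1  (via 8)
Shortest route: 4 → 8 → 3 = 4.1 m.

4.1 m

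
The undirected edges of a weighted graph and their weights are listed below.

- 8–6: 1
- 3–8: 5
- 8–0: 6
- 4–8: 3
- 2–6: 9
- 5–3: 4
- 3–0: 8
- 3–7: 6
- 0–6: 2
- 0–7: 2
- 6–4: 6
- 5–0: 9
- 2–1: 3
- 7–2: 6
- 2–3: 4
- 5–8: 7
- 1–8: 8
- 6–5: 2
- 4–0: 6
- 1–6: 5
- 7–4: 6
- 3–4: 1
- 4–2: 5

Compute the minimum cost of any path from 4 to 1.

Enumerating some paths:
4 - 2 - 1: 5+3 = 8
4 - 8 - 6 - 1: 3+1+5 = 9
4 - 8 - 1: 3+8 = 11
Cheapest is 4 - 2 - 1 at 8.

8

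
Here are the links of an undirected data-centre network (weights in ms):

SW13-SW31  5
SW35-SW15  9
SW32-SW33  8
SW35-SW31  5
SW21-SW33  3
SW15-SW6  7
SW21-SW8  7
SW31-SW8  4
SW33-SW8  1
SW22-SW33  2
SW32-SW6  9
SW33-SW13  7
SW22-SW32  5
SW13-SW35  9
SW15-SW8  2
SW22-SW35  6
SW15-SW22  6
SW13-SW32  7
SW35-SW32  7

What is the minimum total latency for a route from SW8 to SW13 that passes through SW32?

15 ms

Shortest SW8→SW32: SW8 → SW33 → SW22 → SW32 = 8
Best SW32 to SW13: SW32 → SW13 costing 7
Total via SW32: 8 + 7 = 15 ms.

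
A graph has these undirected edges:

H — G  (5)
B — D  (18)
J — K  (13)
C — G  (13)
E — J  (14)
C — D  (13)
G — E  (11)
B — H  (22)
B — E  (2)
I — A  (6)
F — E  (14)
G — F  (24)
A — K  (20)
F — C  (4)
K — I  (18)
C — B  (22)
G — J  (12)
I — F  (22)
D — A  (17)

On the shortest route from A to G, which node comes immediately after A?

D

Candidate routes:
A–D–C–G: 17+13+13 = 43
A–I–F–C–G: 6+22+4+13 = 45
A–D–B–E–G: 17+18+2+11 = 48
A–K–J–G: 20+13+12 = 45
The minimum is 43 via A–D–C–G.
So from A the first move is to D.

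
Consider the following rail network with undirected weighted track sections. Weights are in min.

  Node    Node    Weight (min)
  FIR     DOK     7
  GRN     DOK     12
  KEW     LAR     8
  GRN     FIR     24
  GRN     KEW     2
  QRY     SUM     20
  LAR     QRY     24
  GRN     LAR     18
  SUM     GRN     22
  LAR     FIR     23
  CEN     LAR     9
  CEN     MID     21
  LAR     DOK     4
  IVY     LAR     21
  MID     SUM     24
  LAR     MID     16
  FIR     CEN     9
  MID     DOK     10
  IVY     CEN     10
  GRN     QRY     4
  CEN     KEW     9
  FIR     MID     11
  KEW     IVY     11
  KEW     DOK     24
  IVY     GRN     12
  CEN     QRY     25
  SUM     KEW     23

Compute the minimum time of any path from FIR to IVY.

19 min

Settle nodes by increasing distance from FIR:
FIR: 0
DOK: 7  (via FIR)
CEN: 9  (via FIR)
LAR: 11  (via DOK)
MID: 11  (via FIR)
KEW: 18  (via CEN)
GRN: 19  (via DOK)
IVY: 19  (via CEN)
Shortest route: FIR–CEN–IVY = 19 min.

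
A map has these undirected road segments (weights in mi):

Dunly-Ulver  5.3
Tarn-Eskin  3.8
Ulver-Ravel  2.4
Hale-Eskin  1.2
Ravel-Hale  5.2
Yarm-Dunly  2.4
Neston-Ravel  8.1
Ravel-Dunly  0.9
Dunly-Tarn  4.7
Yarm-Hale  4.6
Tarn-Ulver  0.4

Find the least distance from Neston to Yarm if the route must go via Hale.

Best Neston to Hale: Neston → Ravel → Hale costing 13.3
Best Hale to Yarm: Hale → Yarm costing 4.6
Total via Hale: 13.3 + 4.6 = 17.9 mi.

17.9 mi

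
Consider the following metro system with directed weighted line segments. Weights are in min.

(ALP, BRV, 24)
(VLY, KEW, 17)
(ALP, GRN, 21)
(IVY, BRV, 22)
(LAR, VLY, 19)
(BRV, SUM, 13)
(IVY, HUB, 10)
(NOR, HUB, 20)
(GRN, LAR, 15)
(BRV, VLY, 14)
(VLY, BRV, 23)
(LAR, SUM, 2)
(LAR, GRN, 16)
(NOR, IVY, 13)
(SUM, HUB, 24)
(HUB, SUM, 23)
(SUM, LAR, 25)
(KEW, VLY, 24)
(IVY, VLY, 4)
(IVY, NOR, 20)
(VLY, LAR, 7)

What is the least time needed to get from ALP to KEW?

55 min

Compare a few routes:
ALP → GRN → LAR → VLY → KEW: 21+15+19+17 = 72
ALP → BRV → SUM → LAR → VLY → KEW: 24+13+25+19+17 = 98
ALP → BRV → VLY → KEW: 24+14+17 = 55
The minimum is 55 min via ALP → BRV → VLY → KEW.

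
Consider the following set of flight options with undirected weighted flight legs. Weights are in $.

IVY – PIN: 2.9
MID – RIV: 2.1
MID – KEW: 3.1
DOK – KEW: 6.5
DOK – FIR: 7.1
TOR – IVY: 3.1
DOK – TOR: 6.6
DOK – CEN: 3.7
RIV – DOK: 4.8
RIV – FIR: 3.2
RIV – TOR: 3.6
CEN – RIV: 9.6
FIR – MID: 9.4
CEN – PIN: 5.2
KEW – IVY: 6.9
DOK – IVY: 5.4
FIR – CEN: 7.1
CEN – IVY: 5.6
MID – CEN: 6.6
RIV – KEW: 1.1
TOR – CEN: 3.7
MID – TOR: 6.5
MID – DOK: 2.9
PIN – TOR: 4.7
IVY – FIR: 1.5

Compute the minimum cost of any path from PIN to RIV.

$7.6

Enumerating some paths:
PIN–IVY–KEW–RIV: 2.9+6.9+1.1 = 10.9
PIN–IVY–FIR–RIV: 2.9+1.5+3.2 = 7.6
PIN–IVY–TOR–RIV: 2.9+3.1+3.6 = 9.6
PIN–TOR–RIV: 4.7+3.6 = 8.3
The minimum is $7.6 via PIN–IVY–FIR–RIV.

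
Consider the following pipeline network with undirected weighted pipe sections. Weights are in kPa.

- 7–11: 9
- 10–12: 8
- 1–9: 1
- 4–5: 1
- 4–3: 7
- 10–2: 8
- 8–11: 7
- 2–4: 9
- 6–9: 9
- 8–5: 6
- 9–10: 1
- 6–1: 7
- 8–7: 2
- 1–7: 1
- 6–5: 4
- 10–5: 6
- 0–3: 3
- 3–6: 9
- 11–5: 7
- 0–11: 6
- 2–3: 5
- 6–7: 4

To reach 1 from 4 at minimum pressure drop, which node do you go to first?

Candidate routes:
4 → 5 → 6 → 7 → 1: 1+4+4+1 = 10
4 → 5 → 10 → 9 → 1: 1+6+1+1 = 9
4 → 5 → 6 → 1: 1+4+7 = 12
4 → 5 → 8 → 7 → 1: 1+6+2+1 = 10
Cheapest is 4 → 5 → 10 → 9 → 1 at 9 kPa.
So from 4 the first move is to 5.

5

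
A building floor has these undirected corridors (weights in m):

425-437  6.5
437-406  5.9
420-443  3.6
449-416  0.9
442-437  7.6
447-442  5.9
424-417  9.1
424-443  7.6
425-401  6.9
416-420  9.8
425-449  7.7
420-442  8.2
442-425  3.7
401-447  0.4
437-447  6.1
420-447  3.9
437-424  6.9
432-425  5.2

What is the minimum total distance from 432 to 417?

27.7 m

Settle nodes by increasing distance from 432:
432: 0
425: 5.2  (via 432)
442: 8.9  (via 425)
437: 11.7  (via 425)
401: 12.1  (via 425)
447: 12.5  (via 401)
449: 12.9  (via 425)
416: 13.8  (via 449)
420: 16.4  (via 447)
406: 17.6  (via 437)
424: 18.6  (via 437)
443: 20  (via 420)
417: 27.7  (via 424)
Shortest route: 432–425–437–424–417 = 27.7 m.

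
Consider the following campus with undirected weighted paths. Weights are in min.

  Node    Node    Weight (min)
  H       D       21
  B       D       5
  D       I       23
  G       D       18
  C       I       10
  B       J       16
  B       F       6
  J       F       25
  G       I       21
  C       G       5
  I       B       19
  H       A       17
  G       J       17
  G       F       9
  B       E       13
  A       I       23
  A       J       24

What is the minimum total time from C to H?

44 min

Enumerating some paths:
C - I - A - H: 10+23+17 = 50
C - G - D - H: 5+18+21 = 44
C - G - F - B - D - H: 5+9+6+5+21 = 46
Cheapest is C - G - D - H at 44 min.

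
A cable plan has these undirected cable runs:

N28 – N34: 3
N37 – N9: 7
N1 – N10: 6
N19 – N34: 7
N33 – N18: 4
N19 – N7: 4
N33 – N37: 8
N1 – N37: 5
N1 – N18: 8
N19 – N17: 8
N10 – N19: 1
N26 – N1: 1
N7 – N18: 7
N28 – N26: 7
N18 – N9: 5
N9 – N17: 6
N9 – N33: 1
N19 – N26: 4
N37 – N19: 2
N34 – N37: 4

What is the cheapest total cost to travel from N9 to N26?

Compare a few routes:
N9–N37–N19–N26: 7+2+4 = 13
N9–N33–N18–N1–N26: 1+4+8+1 = 14
The minimum is 13 via N9–N37–N19–N26.

13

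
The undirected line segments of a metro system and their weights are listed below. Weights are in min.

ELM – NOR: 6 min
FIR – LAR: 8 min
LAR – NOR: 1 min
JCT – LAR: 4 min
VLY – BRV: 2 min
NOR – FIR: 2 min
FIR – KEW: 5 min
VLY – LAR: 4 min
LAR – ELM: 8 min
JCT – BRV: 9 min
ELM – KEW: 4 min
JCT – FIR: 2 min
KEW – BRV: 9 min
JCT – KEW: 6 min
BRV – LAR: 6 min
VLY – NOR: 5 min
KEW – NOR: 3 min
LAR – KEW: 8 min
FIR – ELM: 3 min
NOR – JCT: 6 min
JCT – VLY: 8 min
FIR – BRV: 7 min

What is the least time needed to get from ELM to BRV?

Enumerating some paths:
ELM–FIR–NOR–LAR–VLY–BRV: 3+2+1+4+2 = 12
ELM–FIR–BRV: 3+7 = 10
The minimum is 10 min via ELM–FIR–BRV.

10 min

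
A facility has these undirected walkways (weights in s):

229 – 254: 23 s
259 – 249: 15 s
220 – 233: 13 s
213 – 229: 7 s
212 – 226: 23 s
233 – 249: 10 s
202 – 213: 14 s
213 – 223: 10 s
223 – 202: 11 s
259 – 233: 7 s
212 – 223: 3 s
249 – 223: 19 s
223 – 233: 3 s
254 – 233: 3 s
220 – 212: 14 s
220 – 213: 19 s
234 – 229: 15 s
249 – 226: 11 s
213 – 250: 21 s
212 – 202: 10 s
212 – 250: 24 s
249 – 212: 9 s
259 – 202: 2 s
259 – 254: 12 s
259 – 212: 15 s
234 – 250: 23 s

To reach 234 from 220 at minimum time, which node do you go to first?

Compare a few routes:
220 → 213 → 229 → 234: 19+7+15 = 41
220 → 233 → 223 → 213 → 229 → 234: 13+3+10+7+15 = 48
220 → 212 → 223 → 213 → 229 → 234: 14+3+10+7+15 = 49
The minimum is 41 s via 220 → 213 → 229 → 234.
So from 220 the first move is to 213.

213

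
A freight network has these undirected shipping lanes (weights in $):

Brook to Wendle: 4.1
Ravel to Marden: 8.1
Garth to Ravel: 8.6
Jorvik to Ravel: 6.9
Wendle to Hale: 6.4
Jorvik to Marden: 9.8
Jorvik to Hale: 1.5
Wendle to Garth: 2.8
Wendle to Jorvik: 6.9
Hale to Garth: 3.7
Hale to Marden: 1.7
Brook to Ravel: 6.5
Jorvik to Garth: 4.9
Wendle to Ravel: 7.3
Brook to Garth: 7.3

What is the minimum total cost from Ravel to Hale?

$8.4

Enumerating some paths:
Ravel–Marden–Hale: 8.1+1.7 = 9.8
Ravel–Jorvik–Hale: 6.9+1.5 = 8.4
Cheapest is Ravel–Jorvik–Hale at $8.4.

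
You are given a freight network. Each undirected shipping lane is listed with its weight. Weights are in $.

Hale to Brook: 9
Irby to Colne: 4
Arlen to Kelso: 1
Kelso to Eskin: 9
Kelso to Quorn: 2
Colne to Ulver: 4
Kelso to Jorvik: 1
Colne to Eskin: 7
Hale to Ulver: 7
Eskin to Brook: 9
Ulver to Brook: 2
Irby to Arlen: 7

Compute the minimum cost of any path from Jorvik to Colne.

Running Dijkstra from Jorvik:
Jorvik: 0
Kelso: 1  (via Jorvik)
Arlen: 2  (via Kelso)
Quorn: 3  (via Kelso)
Irby: 9  (via Arlen)
Eskin: 10  (via Kelso)
Colne: 13  (via Irby)
Shortest route: Jorvik → Kelso → Arlen → Irby → Colne = $13.

$13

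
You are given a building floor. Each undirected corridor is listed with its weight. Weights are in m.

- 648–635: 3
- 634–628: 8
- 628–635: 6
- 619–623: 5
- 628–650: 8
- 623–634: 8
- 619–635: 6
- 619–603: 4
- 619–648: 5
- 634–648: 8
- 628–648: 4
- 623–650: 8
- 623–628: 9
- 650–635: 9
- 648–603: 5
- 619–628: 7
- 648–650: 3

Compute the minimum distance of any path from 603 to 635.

8 m

Compare a few routes:
603–619–648–635: 4+5+3 = 12
603–619–635: 4+6 = 10
603–648–635: 5+3 = 8
Cheapest is 603–648–635 at 8 m.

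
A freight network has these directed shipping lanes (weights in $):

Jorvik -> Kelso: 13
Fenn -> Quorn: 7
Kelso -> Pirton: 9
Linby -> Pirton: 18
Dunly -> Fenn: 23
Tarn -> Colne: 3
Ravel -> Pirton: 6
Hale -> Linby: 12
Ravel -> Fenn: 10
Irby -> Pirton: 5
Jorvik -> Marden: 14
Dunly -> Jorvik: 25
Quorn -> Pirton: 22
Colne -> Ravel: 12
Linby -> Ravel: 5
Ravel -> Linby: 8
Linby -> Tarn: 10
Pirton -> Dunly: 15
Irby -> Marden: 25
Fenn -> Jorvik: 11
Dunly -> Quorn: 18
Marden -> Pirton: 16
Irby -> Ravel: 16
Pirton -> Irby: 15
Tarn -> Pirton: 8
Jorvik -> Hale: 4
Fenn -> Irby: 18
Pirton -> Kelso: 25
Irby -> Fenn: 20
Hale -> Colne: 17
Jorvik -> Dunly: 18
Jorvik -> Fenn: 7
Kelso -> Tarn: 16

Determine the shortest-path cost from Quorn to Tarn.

Settle nodes by increasing distance from Quorn:
Quorn: 0
Pirton: 22  (via Quorn)
Irby: 37  (via Pirton)
Dunly: 37  (via Pirton)
Kelso: 47  (via Pirton)
Ravel: 53  (via Irby)
Fenn: 57  (via Irby)
Linby: 61  (via Ravel)
Marden: 62  (via Irby)
Jorvik: 62  (via Dunly)
Tarn: 63  (via Kelso)
Shortest route: Quorn → Pirton → Kelso → Tarn = $63.

$63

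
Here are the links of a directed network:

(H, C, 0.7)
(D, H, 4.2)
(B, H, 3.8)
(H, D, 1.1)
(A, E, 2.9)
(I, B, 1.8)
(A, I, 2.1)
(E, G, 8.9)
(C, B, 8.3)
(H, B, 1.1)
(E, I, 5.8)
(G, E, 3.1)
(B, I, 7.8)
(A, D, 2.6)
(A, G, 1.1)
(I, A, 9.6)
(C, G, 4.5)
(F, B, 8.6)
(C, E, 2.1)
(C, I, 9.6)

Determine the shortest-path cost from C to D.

13.2

Settle nodes by increasing distance from C:
C: 0
E: 2.1  (via C)
G: 4.5  (via C)
I: 7.9  (via E)
B: 8.3  (via C)
H: 12.1  (via B)
D: 13.2  (via H)
Shortest route: C–B–H–D = 13.2.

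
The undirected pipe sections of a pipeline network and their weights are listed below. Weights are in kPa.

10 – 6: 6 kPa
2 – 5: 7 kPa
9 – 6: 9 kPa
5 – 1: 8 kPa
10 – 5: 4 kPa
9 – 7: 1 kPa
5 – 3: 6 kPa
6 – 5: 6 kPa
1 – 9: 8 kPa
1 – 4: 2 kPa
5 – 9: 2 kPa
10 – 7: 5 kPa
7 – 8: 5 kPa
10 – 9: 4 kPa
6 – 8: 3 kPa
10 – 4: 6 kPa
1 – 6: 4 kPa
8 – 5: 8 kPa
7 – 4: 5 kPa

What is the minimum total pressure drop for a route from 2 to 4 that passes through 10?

Shortest 2→10: 2–5–10 = 11
Shortest 10→4: 10–4 = 6
Total via 10: 11 + 6 = 17 kPa.

17 kPa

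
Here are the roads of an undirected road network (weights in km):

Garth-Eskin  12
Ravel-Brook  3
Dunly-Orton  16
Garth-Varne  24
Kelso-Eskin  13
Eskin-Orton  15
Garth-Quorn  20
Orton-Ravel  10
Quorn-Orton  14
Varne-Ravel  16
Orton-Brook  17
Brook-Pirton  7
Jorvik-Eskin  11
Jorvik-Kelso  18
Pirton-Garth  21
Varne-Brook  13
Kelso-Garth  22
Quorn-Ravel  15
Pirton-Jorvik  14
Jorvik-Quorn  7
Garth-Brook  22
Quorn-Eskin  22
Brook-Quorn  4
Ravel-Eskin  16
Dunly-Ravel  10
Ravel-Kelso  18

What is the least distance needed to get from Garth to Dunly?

35 km

Compare a few routes:
Garth - Quorn - Brook - Ravel - Dunly: 20+4+3+10 = 37
Garth - Brook - Ravel - Dunly: 22+3+10 = 35
Garth - Pirton - Brook - Ravel - Dunly: 21+7+3+10 = 41
Garth - Eskin - Ravel - Dunly: 12+16+10 = 38
Cheapest is Garth - Brook - Ravel - Dunly at 35 km.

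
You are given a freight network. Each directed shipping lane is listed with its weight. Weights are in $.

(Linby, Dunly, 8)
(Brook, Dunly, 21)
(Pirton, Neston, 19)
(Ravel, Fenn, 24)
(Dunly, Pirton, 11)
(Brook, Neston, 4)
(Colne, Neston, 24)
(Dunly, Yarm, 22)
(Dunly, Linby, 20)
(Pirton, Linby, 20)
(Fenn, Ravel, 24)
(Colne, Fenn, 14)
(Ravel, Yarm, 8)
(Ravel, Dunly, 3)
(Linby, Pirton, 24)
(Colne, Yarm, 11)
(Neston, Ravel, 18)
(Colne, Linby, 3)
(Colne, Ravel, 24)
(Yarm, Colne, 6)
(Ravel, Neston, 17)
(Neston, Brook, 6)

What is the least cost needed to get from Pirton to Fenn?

$61

Enumerating some paths:
Pirton → Linby → Dunly → Yarm → Colne → Fenn: 20+8+22+6+14 = 70
Pirton → Neston → Ravel → Yarm → Colne → Fenn: 19+18+8+6+14 = 65
Pirton → Neston → Ravel → Fenn: 19+18+24 = 61
The minimum is $61 via Pirton → Neston → Ravel → Fenn.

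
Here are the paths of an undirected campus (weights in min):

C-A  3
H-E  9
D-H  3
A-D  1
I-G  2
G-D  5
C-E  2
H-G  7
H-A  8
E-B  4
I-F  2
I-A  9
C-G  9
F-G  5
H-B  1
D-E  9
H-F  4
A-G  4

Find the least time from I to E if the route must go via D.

13 min

Best I to D: I → G → D costing 7
Shortest D→E: D → A → C → E = 6
Total via D: 7 + 6 = 13 min.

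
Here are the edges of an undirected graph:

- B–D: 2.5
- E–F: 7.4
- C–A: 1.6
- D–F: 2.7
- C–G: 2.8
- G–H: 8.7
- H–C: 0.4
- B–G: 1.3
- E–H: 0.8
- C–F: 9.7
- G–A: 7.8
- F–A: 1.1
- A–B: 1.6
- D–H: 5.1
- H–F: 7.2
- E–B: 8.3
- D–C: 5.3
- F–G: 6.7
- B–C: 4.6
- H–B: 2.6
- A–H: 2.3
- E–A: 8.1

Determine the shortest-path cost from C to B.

3

Running Dijkstra from C:
C: 0
H: 0.4  (via C)
E: 1.2  (via H)
A: 1.6  (via C)
F: 2.7  (via A)
G: 2.8  (via C)
B: 3  (via H)
Shortest route: C → H → B = 3.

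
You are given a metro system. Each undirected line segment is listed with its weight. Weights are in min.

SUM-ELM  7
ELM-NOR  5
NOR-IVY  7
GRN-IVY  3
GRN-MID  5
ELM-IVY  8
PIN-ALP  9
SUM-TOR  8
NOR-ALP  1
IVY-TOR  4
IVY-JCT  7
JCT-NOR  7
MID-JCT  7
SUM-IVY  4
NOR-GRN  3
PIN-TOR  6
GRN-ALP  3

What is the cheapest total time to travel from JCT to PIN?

17 min

Candidate routes:
JCT - NOR - ALP - PIN: 7+1+9 = 17
JCT - IVY - GRN - ALP - PIN: 7+3+3+9 = 22
Cheapest is JCT - NOR - ALP - PIN at 17 min.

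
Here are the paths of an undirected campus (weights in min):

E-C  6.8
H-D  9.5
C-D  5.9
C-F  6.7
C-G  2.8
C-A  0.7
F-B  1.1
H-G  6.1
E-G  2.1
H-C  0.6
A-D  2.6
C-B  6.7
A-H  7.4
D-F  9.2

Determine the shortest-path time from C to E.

4.9 min

Running Dijkstra from C:
C: 0
H: 0.6  (via C)
A: 0.7  (via C)
G: 2.8  (via C)
D: 3.3  (via A)
E: 4.9  (via G)
Shortest route: C–G–E = 4.9 min.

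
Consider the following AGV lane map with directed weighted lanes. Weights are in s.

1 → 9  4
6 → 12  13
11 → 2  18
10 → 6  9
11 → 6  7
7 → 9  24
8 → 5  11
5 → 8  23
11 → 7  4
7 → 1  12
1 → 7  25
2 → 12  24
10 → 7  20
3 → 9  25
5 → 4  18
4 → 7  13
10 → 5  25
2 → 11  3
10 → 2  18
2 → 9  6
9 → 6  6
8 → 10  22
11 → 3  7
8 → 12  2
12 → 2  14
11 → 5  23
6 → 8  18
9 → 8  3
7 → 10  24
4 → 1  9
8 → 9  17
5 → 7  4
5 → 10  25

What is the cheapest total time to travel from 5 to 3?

Settle nodes by increasing distance from 5:
5: 0
7: 4  (via 5)
1: 16  (via 7)
4: 18  (via 5)
9: 20  (via 1)
8: 23  (via 5)
10: 25  (via 5)
12: 25  (via 8)
6: 26  (via 9)
2: 39  (via 12)
11: 42  (via 2)
3: 49  (via 11)
Shortest route: 5 → 8 → 12 → 2 → 11 → 3 = 49 s.

49 s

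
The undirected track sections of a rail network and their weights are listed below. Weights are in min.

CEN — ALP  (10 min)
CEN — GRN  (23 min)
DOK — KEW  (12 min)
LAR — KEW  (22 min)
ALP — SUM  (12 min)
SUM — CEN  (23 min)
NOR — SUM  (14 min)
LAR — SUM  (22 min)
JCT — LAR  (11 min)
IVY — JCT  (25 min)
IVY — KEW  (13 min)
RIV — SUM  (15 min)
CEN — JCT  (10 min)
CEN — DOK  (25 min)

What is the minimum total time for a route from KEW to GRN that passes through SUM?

Best KEW to SUM: KEW → LAR → SUM costing 44
Best SUM to GRN: SUM → ALP → CEN → GRN costing 45
Total via SUM: 44 + 45 = 89 min.

89 min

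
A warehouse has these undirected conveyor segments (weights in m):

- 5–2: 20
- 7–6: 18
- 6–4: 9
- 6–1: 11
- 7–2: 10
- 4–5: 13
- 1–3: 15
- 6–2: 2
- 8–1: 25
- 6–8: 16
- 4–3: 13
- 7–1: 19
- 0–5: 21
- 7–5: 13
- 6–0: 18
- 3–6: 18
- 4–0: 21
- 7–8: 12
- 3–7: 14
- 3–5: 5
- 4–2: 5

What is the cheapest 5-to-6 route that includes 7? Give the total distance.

Best 5 to 7: 5 → 7 costing 13
Best 7 to 6: 7 → 2 → 6 costing 12
Total via 7: 13 + 12 = 25 m.

25 m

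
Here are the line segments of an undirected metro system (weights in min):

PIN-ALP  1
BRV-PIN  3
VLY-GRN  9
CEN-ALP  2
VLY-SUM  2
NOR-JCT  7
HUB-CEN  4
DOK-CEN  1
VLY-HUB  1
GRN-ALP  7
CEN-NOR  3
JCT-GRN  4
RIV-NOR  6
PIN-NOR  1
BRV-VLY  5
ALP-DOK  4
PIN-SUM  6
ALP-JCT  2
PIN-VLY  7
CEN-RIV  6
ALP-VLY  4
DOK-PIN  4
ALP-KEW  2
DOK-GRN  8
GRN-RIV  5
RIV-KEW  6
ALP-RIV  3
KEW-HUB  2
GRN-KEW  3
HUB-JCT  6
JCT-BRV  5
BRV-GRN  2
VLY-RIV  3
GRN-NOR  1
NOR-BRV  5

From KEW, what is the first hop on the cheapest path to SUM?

HUB

Candidate routes:
KEW → HUB → VLY → SUM: 2+1+2 = 5
KEW → ALP → PIN → SUM: 2+1+6 = 9
KEW → ALP → RIV → VLY → SUM: 2+3+3+2 = 10
KEW → ALP → VLY → SUM: 2+4+2 = 8
Cheapest is KEW → HUB → VLY → SUM at 5 min.
So from KEW the first move is to HUB.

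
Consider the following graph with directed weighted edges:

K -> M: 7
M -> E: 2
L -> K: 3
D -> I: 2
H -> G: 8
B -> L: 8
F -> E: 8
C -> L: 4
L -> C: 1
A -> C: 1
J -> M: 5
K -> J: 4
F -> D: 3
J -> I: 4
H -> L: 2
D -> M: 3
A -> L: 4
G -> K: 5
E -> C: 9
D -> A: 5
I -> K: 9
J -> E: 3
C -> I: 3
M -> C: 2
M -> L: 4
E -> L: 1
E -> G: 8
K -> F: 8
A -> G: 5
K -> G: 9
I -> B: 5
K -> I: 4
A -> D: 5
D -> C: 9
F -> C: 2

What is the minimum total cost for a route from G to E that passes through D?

21

Shortest G→D: G–K–F–D = 16
Best D to E: D–M–E costing 5
Total via D: 16 + 5 = 21.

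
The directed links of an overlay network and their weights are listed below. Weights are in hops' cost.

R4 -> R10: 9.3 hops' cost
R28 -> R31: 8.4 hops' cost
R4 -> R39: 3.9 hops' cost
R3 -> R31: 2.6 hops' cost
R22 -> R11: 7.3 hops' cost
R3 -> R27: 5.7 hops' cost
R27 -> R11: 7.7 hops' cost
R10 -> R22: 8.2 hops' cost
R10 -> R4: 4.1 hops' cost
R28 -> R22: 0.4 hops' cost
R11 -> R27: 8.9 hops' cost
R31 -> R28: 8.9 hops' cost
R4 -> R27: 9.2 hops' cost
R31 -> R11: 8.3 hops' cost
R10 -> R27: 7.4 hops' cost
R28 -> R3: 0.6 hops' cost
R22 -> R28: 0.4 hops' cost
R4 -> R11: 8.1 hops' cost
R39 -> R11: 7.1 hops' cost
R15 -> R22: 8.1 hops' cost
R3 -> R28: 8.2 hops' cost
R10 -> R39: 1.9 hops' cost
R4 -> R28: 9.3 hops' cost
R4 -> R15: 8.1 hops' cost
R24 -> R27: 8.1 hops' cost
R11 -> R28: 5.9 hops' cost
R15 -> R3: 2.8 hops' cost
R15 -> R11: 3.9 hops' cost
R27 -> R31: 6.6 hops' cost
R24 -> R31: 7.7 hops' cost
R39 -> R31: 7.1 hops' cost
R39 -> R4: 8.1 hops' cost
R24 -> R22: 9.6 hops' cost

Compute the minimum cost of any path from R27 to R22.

14 hops' cost

Running Dijkstra from R27:
R27: 0
R31: 6.6  (via R27)
R11: 7.7  (via R27)
R28: 13.6  (via R11)
R22: 14  (via R28)
Shortest route: R27 → R11 → R28 → R22 = 14 hops' cost.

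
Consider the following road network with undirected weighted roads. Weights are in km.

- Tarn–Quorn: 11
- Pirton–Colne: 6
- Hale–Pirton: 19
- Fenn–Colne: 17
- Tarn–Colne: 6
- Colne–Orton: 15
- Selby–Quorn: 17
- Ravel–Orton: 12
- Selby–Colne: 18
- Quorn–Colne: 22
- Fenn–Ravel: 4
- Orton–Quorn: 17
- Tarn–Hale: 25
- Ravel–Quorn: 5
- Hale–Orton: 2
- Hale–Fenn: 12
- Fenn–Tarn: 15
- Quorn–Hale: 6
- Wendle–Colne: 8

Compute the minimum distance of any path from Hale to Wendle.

25 km

Running Dijkstra from Hale:
Hale: 0
Orton: 2  (via Hale)
Quorn: 6  (via Hale)
Ravel: 11  (via Quorn)
Fenn: 12  (via Hale)
Tarn: 17  (via Quorn)
Colne: 17  (via Orton)
Pirton: 19  (via Hale)
Selby: 23  (via Quorn)
Wendle: 25  (via Colne)
Shortest route: Hale → Orton → Colne → Wendle = 25 km.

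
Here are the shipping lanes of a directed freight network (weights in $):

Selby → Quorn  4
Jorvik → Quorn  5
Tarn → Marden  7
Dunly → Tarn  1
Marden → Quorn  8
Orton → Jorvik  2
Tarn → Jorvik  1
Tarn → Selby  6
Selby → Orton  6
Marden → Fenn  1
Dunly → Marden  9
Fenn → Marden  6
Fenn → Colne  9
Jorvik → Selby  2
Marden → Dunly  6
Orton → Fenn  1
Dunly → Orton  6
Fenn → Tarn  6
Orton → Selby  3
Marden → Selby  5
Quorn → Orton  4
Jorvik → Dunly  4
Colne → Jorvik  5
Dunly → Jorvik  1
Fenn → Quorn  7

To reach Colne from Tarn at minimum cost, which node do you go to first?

Marden

Candidate routes:
Tarn - Jorvik - Quorn - Orton - Fenn - Colne: 1+5+4+1+9 = 20
Tarn - Marden - Fenn - Colne: 7+1+9 = 17
Tarn - Jorvik - Selby - Orton - Fenn - Colne: 1+2+6+1+9 = 19
Cheapest is Tarn - Marden - Fenn - Colne at $17.
So from Tarn the first move is to Marden.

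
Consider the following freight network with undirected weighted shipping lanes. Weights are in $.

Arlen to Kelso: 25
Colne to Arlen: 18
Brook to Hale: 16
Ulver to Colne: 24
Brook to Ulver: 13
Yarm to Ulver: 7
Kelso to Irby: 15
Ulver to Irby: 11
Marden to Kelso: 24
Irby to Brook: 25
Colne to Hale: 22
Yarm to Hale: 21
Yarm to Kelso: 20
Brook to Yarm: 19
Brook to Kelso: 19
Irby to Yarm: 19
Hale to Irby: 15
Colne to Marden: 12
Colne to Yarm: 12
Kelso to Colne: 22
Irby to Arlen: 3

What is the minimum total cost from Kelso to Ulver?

Candidate routes:
Kelso–Irby–Ulver: 15+11 = 26
Kelso–Yarm–Ulver: 20+7 = 27
Kelso–Brook–Ulver: 19+13 = 32
The minimum is $26 via Kelso–Irby–Ulver.

$26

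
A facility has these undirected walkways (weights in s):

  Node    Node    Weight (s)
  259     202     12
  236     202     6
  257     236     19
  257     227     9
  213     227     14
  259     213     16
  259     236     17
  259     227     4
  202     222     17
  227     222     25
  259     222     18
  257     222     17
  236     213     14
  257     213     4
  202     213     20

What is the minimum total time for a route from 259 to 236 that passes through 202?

18 s

Shortest 259→202: 259 → 202 = 12
Best 202 to 236: 202 → 236 costing 6
Total via 202: 12 + 6 = 18 s.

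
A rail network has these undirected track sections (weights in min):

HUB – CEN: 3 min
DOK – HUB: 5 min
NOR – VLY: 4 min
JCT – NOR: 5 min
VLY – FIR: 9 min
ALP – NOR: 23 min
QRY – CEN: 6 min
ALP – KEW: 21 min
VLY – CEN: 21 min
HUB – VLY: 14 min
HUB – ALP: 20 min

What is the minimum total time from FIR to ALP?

36 min

Enumerating some paths:
FIR–VLY–NOR–ALP: 9+4+23 = 36
FIR–VLY–HUB–ALP: 9+14+20 = 43
The minimum is 36 min via FIR–VLY–NOR–ALP.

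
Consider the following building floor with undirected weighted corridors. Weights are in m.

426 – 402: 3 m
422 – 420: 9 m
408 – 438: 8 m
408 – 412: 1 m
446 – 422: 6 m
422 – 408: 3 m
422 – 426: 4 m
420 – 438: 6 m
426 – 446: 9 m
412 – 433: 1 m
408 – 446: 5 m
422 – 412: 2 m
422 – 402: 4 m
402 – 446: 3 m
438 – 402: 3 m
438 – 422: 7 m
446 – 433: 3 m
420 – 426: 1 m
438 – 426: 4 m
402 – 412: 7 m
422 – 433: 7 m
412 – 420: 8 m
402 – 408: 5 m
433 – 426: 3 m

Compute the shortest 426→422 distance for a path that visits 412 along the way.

Shortest 426→412: 426 → 433 → 412 = 4
Shortest 412→422: 412 → 422 = 2
Total via 412: 4 + 2 = 6 m.

6 m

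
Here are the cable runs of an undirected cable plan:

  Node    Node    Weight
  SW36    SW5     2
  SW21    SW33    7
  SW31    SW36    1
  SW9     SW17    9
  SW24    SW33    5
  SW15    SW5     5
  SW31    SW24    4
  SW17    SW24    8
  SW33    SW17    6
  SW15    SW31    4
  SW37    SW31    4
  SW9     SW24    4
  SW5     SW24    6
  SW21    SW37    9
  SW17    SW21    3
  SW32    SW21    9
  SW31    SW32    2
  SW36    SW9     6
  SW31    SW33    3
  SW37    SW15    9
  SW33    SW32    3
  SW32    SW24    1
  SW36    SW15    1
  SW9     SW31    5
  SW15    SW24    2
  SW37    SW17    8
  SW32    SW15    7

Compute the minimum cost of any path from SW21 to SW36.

11

Compare a few routes:
SW21–SW33–SW31–SW36: 7+3+1 = 11
SW21–SW32–SW24–SW15–SW36: 9+1+2+1 = 13
SW21–SW32–SW31–SW36: 9+2+1 = 12
Cheapest is SW21–SW33–SW31–SW36 at 11.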